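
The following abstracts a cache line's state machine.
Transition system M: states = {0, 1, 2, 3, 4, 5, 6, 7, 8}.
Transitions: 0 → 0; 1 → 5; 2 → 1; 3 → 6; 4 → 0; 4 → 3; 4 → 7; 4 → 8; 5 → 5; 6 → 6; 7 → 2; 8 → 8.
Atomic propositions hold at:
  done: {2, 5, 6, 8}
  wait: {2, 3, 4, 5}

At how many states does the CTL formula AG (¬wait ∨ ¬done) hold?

Sat(¬wait) = {0, 1, 6, 7, 8}
Sat(¬done) = {0, 1, 3, 4, 7}
Sat(¬wait ∨ ¬done) = {0, 1, 3, 4, 6, 7, 8}
AG (¬wait ∨ ¬done): greatest fixpoint, start Z0 = {0, 1, 3, 4, 6, 7, 8}, keep only states in Sat with every successor in Z. Z1 = {0, 3, 4, 6, 8}; Z2 = {0, 3, 6, 8}; fixed.
Sat(AG (¬wait ∨ ¬done)) = {0, 3, 6, 8}
|Sat(AG (¬wait ∨ ¬done))| = |{0, 3, 6, 8}| = 4.

4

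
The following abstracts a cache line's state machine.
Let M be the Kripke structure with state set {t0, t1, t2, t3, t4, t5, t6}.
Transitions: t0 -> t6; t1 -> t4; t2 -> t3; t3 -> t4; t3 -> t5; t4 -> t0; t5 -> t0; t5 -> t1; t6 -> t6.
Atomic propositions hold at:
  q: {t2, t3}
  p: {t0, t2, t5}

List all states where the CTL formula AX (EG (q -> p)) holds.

Sat(q -> p) = {t0, t1, t2, t4, t5, t6}
EG (q -> p): greatest fixpoint, start Z0 = {t0, t1, t2, t4, t5, t6}, keep only states in Sat with some successor in Z. Z1 = {t0, t1, t4, t5, t6}; fixed.
Sat(EG (q -> p)) = {t0, t1, t4, t5, t6}
Sat(AX (EG (q -> p))) = {s : every successor in {t0, t1, t4, t5, t6}} = {t0, t1, t3, t4, t5, t6}

{t0, t1, t3, t4, t5, t6}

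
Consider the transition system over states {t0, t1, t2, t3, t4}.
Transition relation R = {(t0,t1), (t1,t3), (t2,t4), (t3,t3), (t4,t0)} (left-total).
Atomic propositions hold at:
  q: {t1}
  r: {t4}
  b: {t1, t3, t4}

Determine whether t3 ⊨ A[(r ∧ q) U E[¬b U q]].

No

Sat(r ∧ q) = ∅
Sat(¬b) = {t0, t2}
E[¬b U q]: least fixpoint, start Z0 = Sat(q) = {t1}, add states in Sat(¬b) with some successor in Z. Z1 = {t0, t1}; fixed.
Sat(E[¬b U q]) = {t0, t1}
A[(r ∧ q) U E[¬b U q]]: least fixpoint, start Z0 = Sat(E[¬b U q]) = {t0, t1}, add states in Sat(r ∧ q) with every successor in Z. Already a fixed point.
Sat(A[(r ∧ q) U E[¬b U q]]) = {t0, t1}
t3 ∉ Sat(A[(r ∧ q) U E[¬b U q]]) = {t0, t1}, so the formula does not hold at t3.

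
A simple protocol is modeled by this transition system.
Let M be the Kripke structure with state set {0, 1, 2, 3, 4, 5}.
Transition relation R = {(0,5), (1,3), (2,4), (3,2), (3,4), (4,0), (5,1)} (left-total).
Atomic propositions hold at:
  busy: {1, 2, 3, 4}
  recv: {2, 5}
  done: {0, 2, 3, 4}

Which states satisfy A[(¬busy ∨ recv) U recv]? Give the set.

{0, 2, 5}

Sat(¬busy) = {0, 5}
Sat(¬busy ∨ recv) = {0, 2, 5}
A[(¬busy ∨ recv) U recv]: least fixpoint, start Z0 = Sat(recv) = {2, 5}, add states in Sat(¬busy ∨ recv) with every successor in Z. Z1 = {0, 2, 5}; fixed.
Sat(A[(¬busy ∨ recv) U recv]) = {0, 2, 5}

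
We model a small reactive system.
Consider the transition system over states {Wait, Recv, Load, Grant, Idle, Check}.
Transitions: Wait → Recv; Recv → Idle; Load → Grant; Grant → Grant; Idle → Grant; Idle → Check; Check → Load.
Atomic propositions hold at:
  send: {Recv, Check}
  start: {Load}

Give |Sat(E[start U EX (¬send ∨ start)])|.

Sat(¬send) = {Wait, Load, Grant, Idle}
Sat(¬send ∨ start) = {Wait, Load, Grant, Idle}
Sat(EX (¬send ∨ start)) = {s : some successor in {Wait, Load, Grant, Idle}} = {Recv, Load, Grant, Idle, Check}
E[start U EX (¬send ∨ start)]: least fixpoint, start Z0 = Sat(EX (¬send ∨ start)) = {Recv, Load, Grant, Idle, Check}, add states in Sat(start) with some successor in Z. Already a fixed point.
Sat(E[start U EX (¬send ∨ start)]) = {Recv, Load, Grant, Idle, Check}
|Sat(E[start U EX (¬send ∨ start)])| = |{Recv, Load, Grant, Idle, Check}| = 5.

5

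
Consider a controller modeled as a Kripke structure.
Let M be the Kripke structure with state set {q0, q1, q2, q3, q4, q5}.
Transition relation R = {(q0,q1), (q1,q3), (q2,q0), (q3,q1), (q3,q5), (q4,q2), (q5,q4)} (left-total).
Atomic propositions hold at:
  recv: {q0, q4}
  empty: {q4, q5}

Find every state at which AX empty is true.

Sat(AX empty) = {s : every successor in {q4, q5}} = {q5}

{q5}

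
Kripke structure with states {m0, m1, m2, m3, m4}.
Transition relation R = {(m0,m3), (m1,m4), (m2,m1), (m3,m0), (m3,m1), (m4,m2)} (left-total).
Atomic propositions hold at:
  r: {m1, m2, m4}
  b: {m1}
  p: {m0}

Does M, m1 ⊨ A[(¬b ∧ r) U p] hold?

Sat(¬b) = {m0, m2, m3, m4}
Sat(¬b ∧ r) = {m2, m4}
A[(¬b ∧ r) U p]: least fixpoint, start Z0 = Sat(p) = {m0}, add states in Sat(¬b ∧ r) with every successor in Z. Already a fixed point.
Sat(A[(¬b ∧ r) U p]) = {m0}
m1 ∉ Sat(A[(¬b ∧ r) U p]) = {m0}, so the formula does not hold at m1.

No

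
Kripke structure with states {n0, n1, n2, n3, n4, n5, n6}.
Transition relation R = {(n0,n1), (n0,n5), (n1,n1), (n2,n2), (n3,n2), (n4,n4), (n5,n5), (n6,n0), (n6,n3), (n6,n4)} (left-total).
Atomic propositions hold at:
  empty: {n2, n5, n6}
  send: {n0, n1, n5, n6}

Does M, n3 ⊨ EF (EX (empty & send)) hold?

Sat(empty & send) = {n5, n6}
Sat(EX (empty & send)) = {s : some successor in {n5, n6}} = {n0, n5}
EF (EX (empty & send)): least fixpoint, start Z0 = {n0, n5}, add states with some successor in Z. Z1 = {n0, n5, n6}; fixed.
Sat(EF (EX (empty & send))) = {n0, n5, n6}
n3 ∉ Sat(EF (EX (empty & send))) = {n0, n5, n6}, so the formula does not hold at n3.

No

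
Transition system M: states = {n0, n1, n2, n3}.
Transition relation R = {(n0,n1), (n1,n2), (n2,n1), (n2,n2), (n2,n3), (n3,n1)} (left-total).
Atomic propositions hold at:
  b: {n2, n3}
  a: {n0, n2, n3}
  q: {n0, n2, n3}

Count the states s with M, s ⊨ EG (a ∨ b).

1

Sat(a ∨ b) = {n0, n2, n3}
EG (a ∨ b): greatest fixpoint, start Z0 = {n0, n2, n3}, keep only states in Sat with some successor in Z. Z1 = {n2}; fixed.
Sat(EG (a ∨ b)) = {n2}
|Sat(EG (a ∨ b))| = |{n2}| = 1.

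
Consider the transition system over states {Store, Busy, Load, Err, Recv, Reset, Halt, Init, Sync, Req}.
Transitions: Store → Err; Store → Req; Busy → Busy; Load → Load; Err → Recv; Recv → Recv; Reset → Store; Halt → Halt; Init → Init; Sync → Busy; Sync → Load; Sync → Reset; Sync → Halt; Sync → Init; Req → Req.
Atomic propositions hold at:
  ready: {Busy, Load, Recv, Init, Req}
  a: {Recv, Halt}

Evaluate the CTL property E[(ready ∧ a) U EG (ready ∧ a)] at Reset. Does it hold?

No

Sat(ready ∧ a) = {Recv}
EG (ready ∧ a): greatest fixpoint, start Z0 = {Recv}, keep only states in Sat with some successor in Z. Already a fixed point.
Sat(EG (ready ∧ a)) = {Recv}
E[(ready ∧ a) U EG (ready ∧ a)]: least fixpoint, start Z0 = Sat(EG (ready ∧ a)) = {Recv}, add states in Sat(ready ∧ a) with some successor in Z. Already a fixed point.
Sat(E[(ready ∧ a) U EG (ready ∧ a)]) = {Recv}
Reset ∉ Sat(E[(ready ∧ a) U EG (ready ∧ a)]) = {Recv}, so the formula does not hold at Reset.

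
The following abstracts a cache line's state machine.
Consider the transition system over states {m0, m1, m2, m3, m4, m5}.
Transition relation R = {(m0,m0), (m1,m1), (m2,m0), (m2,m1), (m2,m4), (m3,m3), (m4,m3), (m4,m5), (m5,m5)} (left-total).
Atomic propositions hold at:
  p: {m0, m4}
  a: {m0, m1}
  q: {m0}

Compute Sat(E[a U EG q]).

EG q: greatest fixpoint, start Z0 = {m0}, keep only states in Sat with some successor in Z. Already a fixed point.
Sat(EG q) = {m0}
E[a U EG q]: least fixpoint, start Z0 = Sat(EG q) = {m0}, add states in Sat(a) with some successor in Z. Already a fixed point.
Sat(E[a U EG q]) = {m0}

{m0}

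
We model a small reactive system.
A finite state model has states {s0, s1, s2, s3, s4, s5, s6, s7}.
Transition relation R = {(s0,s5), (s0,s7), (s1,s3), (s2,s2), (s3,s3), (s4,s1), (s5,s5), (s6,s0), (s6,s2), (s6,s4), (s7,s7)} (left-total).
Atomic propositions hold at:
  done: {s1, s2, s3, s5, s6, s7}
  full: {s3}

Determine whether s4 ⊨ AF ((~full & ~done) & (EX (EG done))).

Yes

Sat(~full) = {s0, s1, s2, s4, s5, s6, s7}
Sat(~done) = {s0, s4}
Sat(~full & ~done) = {s0, s4}
EG done: greatest fixpoint, start Z0 = {s1, s2, s3, s5, s6, s7}, keep only states in Sat with some successor in Z. Already a fixed point.
Sat(EG done) = {s1, s2, s3, s5, s6, s7}
Sat(EX (EG done)) = {s : some successor in {s1, s2, s3, s5, s6, s7}} = {s0, s1, s2, s3, s4, s5, s6, s7}
Sat((~full & ~done) & (EX (EG done))) = {s0, s4}
AF ((~full & ~done) & (EX (EG done))): least fixpoint, start Z0 = {s0, s4}, add states with every successor in Z. Already a fixed point.
Sat(AF ((~full & ~done) & (EX (EG done)))) = {s0, s4}
s4 ∈ Sat(AF ((~full & ~done) & (EX (EG done)))) = {s0, s4}, so the formula holds at s4.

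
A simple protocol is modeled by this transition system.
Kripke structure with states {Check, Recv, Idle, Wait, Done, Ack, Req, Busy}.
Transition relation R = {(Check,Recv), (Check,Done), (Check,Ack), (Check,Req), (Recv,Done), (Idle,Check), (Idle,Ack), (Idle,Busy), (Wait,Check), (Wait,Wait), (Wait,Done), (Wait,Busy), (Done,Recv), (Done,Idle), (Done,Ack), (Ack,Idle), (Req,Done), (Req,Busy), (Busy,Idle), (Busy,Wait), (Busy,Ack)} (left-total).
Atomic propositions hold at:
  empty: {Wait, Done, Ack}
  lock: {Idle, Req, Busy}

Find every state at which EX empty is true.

Sat(EX empty) = {s : some successor in {Wait, Done, Ack}} = {Check, Recv, Idle, Wait, Done, Req, Busy}

{Check, Recv, Idle, Wait, Done, Req, Busy}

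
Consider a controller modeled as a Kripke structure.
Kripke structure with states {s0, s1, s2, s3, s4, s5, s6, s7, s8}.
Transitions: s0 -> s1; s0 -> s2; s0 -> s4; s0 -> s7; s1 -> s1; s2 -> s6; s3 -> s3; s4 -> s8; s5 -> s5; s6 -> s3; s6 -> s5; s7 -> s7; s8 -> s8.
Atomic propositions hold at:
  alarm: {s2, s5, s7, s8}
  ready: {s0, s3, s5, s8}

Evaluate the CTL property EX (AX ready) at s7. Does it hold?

No

Sat(AX ready) = {s : every successor in {s0, s3, s5, s8}} = {s3, s4, s5, s6, s8}
Sat(EX (AX ready)) = {s : some successor in {s3, s4, s5, s6, s8}} = {s0, s2, s3, s4, s5, s6, s8}
s7 ∉ Sat(EX (AX ready)) = {s0, s2, s3, s4, s5, s6, s8}, so the formula does not hold at s7.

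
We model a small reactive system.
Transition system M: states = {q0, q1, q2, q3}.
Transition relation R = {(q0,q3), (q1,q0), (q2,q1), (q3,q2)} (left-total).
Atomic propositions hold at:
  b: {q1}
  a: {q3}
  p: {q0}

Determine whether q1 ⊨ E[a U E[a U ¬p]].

Yes

Sat(¬p) = {q1, q2, q3}
E[a U ¬p]: least fixpoint, start Z0 = Sat(¬p) = {q1, q2, q3}, add states in Sat(a) with some successor in Z. Already a fixed point.
Sat(E[a U ¬p]) = {q1, q2, q3}
E[a U E[a U ¬p]]: least fixpoint, start Z0 = Sat(E[a U ¬p]) = {q1, q2, q3}, add states in Sat(a) with some successor in Z. Already a fixed point.
Sat(E[a U E[a U ¬p]]) = {q1, q2, q3}
q1 ∈ Sat(E[a U E[a U ¬p]]) = {q1, q2, q3}, so the formula holds at q1.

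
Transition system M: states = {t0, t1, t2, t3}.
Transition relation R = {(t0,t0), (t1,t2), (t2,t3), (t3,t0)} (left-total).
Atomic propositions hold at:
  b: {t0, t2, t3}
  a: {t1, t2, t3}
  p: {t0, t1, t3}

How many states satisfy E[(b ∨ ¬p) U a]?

Sat(¬p) = {t2}
Sat(b ∨ ¬p) = {t0, t2, t3}
E[(b ∨ ¬p) U a]: least fixpoint, start Z0 = Sat(a) = {t1, t2, t3}, add states in Sat(b ∨ ¬p) with some successor in Z. Already a fixed point.
Sat(E[(b ∨ ¬p) U a]) = {t1, t2, t3}
|Sat(E[(b ∨ ¬p) U a])| = |{t1, t2, t3}| = 3.

3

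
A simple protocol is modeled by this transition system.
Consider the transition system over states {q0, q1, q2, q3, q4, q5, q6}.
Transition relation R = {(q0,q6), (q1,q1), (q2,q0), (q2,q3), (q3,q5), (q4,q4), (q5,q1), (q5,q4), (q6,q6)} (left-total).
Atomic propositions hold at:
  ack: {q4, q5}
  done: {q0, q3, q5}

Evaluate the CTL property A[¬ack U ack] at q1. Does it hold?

No

Sat(¬ack) = {q0, q1, q2, q3, q6}
A[¬ack U ack]: least fixpoint, start Z0 = Sat(ack) = {q4, q5}, add states in Sat(¬ack) with every successor in Z. Z1 = {q3, q4, q5}; fixed.
Sat(A[¬ack U ack]) = {q3, q4, q5}
q1 ∉ Sat(A[¬ack U ack]) = {q3, q4, q5}, so the formula does not hold at q1.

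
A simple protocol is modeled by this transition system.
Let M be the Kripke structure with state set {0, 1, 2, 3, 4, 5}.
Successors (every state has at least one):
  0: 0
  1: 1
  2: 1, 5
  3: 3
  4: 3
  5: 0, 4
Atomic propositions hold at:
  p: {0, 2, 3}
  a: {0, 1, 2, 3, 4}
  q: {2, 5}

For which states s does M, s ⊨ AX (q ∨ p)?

Sat(q ∨ p) = {0, 2, 3, 5}
Sat(AX (q ∨ p)) = {s : every successor in {0, 2, 3, 5}} = {0, 3, 4}

{0, 3, 4}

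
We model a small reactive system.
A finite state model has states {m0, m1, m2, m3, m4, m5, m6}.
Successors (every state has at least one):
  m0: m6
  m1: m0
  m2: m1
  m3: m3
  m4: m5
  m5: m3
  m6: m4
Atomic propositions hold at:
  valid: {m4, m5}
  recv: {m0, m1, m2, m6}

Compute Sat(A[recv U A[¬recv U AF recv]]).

Sat(¬recv) = {m3, m4, m5}
AF recv: least fixpoint, start Z0 = {m0, m1, m2, m6}, add states with every successor in Z. Already a fixed point.
Sat(AF recv) = {m0, m1, m2, m6}
A[¬recv U AF recv]: least fixpoint, start Z0 = Sat(AF recv) = {m0, m1, m2, m6}, add states in Sat(¬recv) with every successor in Z. Already a fixed point.
Sat(A[¬recv U AF recv]) = {m0, m1, m2, m6}
A[recv U A[¬recv U AF recv]]: least fixpoint, start Z0 = Sat(A[¬recv U AF recv]) = {m0, m1, m2, m6}, add states in Sat(recv) with every successor in Z. Already a fixed point.
Sat(A[recv U A[¬recv U AF recv]]) = {m0, m1, m2, m6}

{m0, m1, m2, m6}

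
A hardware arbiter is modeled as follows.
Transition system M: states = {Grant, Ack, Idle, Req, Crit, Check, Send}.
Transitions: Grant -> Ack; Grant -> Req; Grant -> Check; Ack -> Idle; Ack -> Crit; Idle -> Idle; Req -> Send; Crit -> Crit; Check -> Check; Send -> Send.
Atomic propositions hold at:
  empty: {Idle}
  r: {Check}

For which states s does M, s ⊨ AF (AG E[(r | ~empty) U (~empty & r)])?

{Check}

Sat(~empty) = {Grant, Ack, Req, Crit, Check, Send}
Sat(r | ~empty) = {Grant, Ack, Req, Crit, Check, Send}
Sat(~empty & r) = {Check}
E[(r | ~empty) U (~empty & r)]: least fixpoint, start Z0 = Sat((~empty & r)) = {Check}, add states in Sat(r | ~empty) with some successor in Z. Z1 = {Grant, Check}; fixed.
Sat(E[(r | ~empty) U (~empty & r)]) = {Grant, Check}
AG E[(r | ~empty) U (~empty & r)]: greatest fixpoint, start Z0 = {Grant, Check}, keep only states in Sat with every successor in Z. Z1 = {Check}; fixed.
Sat(AG E[(r | ~empty) U (~empty & r)]) = {Check}
AF (AG E[(r | ~empty) U (~empty & r)]): least fixpoint, start Z0 = {Check}, add states with every successor in Z. Already a fixed point.
Sat(AF (AG E[(r | ~empty) U (~empty & r)])) = {Check}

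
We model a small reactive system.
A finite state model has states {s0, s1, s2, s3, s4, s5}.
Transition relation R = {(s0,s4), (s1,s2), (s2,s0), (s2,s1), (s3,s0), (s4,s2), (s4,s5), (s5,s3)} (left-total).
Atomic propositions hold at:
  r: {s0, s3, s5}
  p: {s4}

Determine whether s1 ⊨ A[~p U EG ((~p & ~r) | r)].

Sat(~p) = {s0, s1, s2, s3, s5}
Sat(~r) = {s1, s2, s4}
Sat(~p & ~r) = {s1, s2}
Sat((~p & ~r) | r) = {s0, s1, s2, s3, s5}
EG ((~p & ~r) | r): greatest fixpoint, start Z0 = {s0, s1, s2, s3, s5}, keep only states in Sat with some successor in Z. Z1 = {s1, s2, s3, s5}; Z2 = {s1, s2, s5}; Z3 = {s1, s2}; fixed.
Sat(EG ((~p & ~r) | r)) = {s1, s2}
A[~p U EG ((~p & ~r) | r)]: least fixpoint, start Z0 = Sat(EG ((~p & ~r) | r)) = {s1, s2}, add states in Sat(~p) with every successor in Z. Already a fixed point.
Sat(A[~p U EG ((~p & ~r) | r)]) = {s1, s2}
s1 ∈ Sat(A[~p U EG ((~p & ~r) | r)]) = {s1, s2}, so the formula holds at s1.

Yes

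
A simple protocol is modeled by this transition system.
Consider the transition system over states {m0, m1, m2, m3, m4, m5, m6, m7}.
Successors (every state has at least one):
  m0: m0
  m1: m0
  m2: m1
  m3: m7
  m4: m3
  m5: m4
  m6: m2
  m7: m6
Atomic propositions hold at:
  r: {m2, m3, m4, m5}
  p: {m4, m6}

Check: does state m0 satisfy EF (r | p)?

No

Sat(r | p) = {m2, m3, m4, m5, m6}
EF (r | p): least fixpoint, start Z0 = {m2, m3, m4, m5, m6}, add states with some successor in Z. Z1 = {m2, m3, m4, m5, m6, m7}; fixed.
Sat(EF (r | p)) = {m2, m3, m4, m5, m6, m7}
m0 ∉ Sat(EF (r | p)) = {m2, m3, m4, m5, m6, m7}, so the formula does not hold at m0.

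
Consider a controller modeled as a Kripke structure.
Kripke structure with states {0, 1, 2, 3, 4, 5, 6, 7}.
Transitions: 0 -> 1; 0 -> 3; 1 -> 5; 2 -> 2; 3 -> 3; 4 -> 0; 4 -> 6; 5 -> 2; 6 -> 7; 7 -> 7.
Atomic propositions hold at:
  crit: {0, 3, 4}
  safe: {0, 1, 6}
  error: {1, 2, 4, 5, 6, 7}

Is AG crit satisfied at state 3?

Yes

AG crit: greatest fixpoint, start Z0 = {0, 3, 4}, keep only states in Sat with every successor in Z. Z1 = {3}; fixed.
Sat(AG crit) = {3}
3 ∈ Sat(AG crit) = {3}, so the formula holds at 3.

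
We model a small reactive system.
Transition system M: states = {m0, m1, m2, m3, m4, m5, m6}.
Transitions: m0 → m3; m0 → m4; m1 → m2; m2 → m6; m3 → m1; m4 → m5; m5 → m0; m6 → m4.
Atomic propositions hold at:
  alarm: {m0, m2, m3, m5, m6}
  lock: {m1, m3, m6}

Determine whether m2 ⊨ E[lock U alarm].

E[lock U alarm]: least fixpoint, start Z0 = Sat(alarm) = {m0, m2, m3, m5, m6}, add states in Sat(lock) with some successor in Z. Z1 = {m0, m1, m2, m3, m5, m6}; fixed.
Sat(E[lock U alarm]) = {m0, m1, m2, m3, m5, m6}
m2 ∈ Sat(E[lock U alarm]) = {m0, m1, m2, m3, m5, m6}, so the formula holds at m2.

Yes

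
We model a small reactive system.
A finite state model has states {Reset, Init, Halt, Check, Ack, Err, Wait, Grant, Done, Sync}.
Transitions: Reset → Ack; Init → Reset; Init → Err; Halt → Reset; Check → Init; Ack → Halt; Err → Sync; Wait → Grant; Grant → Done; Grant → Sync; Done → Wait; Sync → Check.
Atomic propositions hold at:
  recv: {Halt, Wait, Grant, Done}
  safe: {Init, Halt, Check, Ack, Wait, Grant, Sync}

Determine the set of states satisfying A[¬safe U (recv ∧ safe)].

Sat(¬safe) = {Reset, Err, Done}
Sat(recv ∧ safe) = {Halt, Wait, Grant}
A[¬safe U (recv ∧ safe)]: least fixpoint, start Z0 = Sat((recv ∧ safe)) = {Halt, Wait, Grant}, add states in Sat(¬safe) with every successor in Z. Z1 = {Halt, Wait, Grant, Done}; fixed.
Sat(A[¬safe U (recv ∧ safe)]) = {Halt, Wait, Grant, Done}

{Halt, Wait, Grant, Done}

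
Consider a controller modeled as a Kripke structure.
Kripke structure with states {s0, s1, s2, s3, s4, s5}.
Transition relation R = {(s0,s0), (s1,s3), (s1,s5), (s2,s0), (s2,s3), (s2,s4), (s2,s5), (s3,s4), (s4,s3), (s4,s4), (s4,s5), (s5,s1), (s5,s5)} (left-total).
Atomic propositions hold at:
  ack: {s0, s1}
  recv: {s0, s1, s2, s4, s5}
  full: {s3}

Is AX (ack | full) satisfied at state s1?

No

Sat(ack | full) = {s0, s1, s3}
Sat(AX (ack | full)) = {s : every successor in {s0, s1, s3}} = {s0}
s1 ∉ Sat(AX (ack | full)) = {s0}, so the formula does not hold at s1.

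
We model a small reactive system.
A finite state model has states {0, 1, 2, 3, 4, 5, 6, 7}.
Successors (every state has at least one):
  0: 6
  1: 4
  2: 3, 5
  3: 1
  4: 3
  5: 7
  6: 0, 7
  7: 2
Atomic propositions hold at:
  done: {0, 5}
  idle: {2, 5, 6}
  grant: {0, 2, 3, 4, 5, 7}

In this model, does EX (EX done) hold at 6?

No

Sat(EX done) = {s : some successor in {0, 5}} = {2, 6}
Sat(EX (EX done)) = {s : some successor in {2, 6}} = {0, 7}
6 ∉ Sat(EX (EX done)) = {0, 7}, so the formula does not hold at 6.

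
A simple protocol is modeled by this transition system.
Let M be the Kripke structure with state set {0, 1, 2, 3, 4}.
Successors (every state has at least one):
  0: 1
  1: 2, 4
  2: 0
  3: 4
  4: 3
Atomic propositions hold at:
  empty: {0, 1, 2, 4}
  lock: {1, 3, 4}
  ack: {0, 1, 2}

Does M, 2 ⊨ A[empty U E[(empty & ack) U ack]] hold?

Sat(empty & ack) = {0, 1, 2}
E[(empty & ack) U ack]: least fixpoint, start Z0 = Sat(ack) = {0, 1, 2}, add states in Sat(empty & ack) with some successor in Z. Already a fixed point.
Sat(E[(empty & ack) U ack]) = {0, 1, 2}
A[empty U E[(empty & ack) U ack]]: least fixpoint, start Z0 = Sat(E[(empty & ack) U ack]) = {0, 1, 2}, add states in Sat(empty) with every successor in Z. Already a fixed point.
Sat(A[empty U E[(empty & ack) U ack]]) = {0, 1, 2}
2 ∈ Sat(A[empty U E[(empty & ack) U ack]]) = {0, 1, 2}, so the formula holds at 2.

Yes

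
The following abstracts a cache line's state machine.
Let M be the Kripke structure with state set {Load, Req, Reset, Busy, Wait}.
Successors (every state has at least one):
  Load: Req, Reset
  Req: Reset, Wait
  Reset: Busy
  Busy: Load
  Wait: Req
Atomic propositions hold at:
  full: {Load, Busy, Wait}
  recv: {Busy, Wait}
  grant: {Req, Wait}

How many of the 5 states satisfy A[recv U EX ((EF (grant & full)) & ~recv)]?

4

Sat(grant & full) = {Wait}
EF (grant & full): least fixpoint, start Z0 = {Wait}, add states with some successor in Z. Z1 = {Req, Wait}; Z2 = {Load, Req, Wait}; Z3 = {Load, Req, Busy, Wait}; Z4 = {Load, Req, Reset, Busy, Wait}; fixed.
Sat(EF (grant & full)) = {Load, Req, Reset, Busy, Wait}
Sat(~recv) = {Load, Req, Reset}
Sat((EF (grant & full)) & ~recv) = {Load, Req, Reset}
Sat(EX ((EF (grant & full)) & ~recv)) = {s : some successor in {Load, Req, Reset}} = {Load, Req, Busy, Wait}
A[recv U EX ((EF (grant & full)) & ~recv)]: least fixpoint, start Z0 = Sat(EX ((EF (grant & full)) & ~recv)) = {Load, Req, Busy, Wait}, add states in Sat(recv) with every successor in Z. Already a fixed point.
Sat(A[recv U EX ((EF (grant & full)) & ~recv)]) = {Load, Req, Busy, Wait}
|Sat(A[recv U EX ((EF (grant & full)) & ~recv)])| = |{Load, Req, Busy, Wait}| = 4.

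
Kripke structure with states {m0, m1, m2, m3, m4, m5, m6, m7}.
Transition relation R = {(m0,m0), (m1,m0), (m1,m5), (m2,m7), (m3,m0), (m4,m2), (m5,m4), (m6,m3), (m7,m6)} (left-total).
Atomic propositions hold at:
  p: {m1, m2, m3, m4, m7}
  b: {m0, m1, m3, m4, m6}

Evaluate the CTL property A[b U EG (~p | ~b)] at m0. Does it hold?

Sat(~p) = {m0, m5, m6}
Sat(~b) = {m2, m5, m7}
Sat(~p | ~b) = {m0, m2, m5, m6, m7}
EG (~p | ~b): greatest fixpoint, start Z0 = {m0, m2, m5, m6, m7}, keep only states in Sat with some successor in Z. Z1 = {m0, m2, m7}; Z2 = {m0, m2}; Z3 = {m0}; fixed.
Sat(EG (~p | ~b)) = {m0}
A[b U EG (~p | ~b)]: least fixpoint, start Z0 = Sat(EG (~p | ~b)) = {m0}, add states in Sat(b) with every successor in Z. Z1 = {m0, m3}; Z2 = {m0, m3, m6}; fixed.
Sat(A[b U EG (~p | ~b)]) = {m0, m3, m6}
m0 ∈ Sat(A[b U EG (~p | ~b)]) = {m0, m3, m6}, so the formula holds at m0.

Yes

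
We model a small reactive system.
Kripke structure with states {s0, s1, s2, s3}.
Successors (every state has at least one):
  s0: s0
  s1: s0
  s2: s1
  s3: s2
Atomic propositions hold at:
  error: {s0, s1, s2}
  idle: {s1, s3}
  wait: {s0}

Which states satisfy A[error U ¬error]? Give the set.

Sat(¬error) = {s3}
A[error U ¬error]: least fixpoint, start Z0 = Sat(¬error) = {s3}, add states in Sat(error) with every successor in Z. Already a fixed point.
Sat(A[error U ¬error]) = {s3}

{s3}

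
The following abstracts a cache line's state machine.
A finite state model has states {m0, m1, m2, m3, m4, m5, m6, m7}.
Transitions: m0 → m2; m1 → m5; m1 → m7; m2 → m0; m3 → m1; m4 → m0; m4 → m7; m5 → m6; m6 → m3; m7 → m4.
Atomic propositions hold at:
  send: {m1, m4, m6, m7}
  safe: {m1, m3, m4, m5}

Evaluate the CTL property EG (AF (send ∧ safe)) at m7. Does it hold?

Sat(send ∧ safe) = {m1, m4}
AF (send ∧ safe): least fixpoint, start Z0 = {m1, m4}, add states with every successor in Z. Z1 = {m1, m3, m4, m7}; Z2 = {m1, m3, m4, m6, m7}; Z3 = {m1, m3, m4, m5, m6, m7}; fixed.
Sat(AF (send ∧ safe)) = {m1, m3, m4, m5, m6, m7}
EG (AF (send ∧ safe)): greatest fixpoint, start Z0 = {m1, m3, m4, m5, m6, m7}, keep only states in Sat with some successor in Z. Already a fixed point.
Sat(EG (AF (send ∧ safe))) = {m1, m3, m4, m5, m6, m7}
m7 ∈ Sat(EG (AF (send ∧ safe))) = {m1, m3, m4, m5, m6, m7}, so the formula holds at m7.

Yes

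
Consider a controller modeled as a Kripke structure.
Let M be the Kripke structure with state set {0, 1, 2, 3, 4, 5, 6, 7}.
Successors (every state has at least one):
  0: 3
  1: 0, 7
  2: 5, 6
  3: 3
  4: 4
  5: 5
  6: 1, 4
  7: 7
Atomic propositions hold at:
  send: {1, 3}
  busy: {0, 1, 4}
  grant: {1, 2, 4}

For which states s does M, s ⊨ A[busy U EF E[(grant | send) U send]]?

Sat(grant | send) = {1, 2, 3, 4}
E[(grant | send) U send]: least fixpoint, start Z0 = Sat(send) = {1, 3}, add states in Sat(grant | send) with some successor in Z. Already a fixed point.
Sat(E[(grant | send) U send]) = {1, 3}
EF E[(grant | send) U send]: least fixpoint, start Z0 = {1, 3}, add states with some successor in Z. Z1 = {0, 1, 3, 6}; Z2 = {0, 1, 2, 3, 6}; fixed.
Sat(EF E[(grant | send) U send]) = {0, 1, 2, 3, 6}
A[busy U EF E[(grant | send) U send]]: least fixpoint, start Z0 = Sat(EF E[(grant | send) U send]) = {0, 1, 2, 3, 6}, add states in Sat(busy) with every successor in Z. Already a fixed point.
Sat(A[busy U EF E[(grant | send) U send]]) = {0, 1, 2, 3, 6}

{0, 1, 2, 3, 6}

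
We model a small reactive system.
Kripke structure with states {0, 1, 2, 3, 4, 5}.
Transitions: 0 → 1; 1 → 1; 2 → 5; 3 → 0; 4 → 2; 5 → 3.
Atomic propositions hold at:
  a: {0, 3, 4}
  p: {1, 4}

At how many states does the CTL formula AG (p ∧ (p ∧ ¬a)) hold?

1

Sat(¬a) = {1, 2, 5}
Sat(p ∧ ¬a) = {1}
Sat(p ∧ (p ∧ ¬a)) = {1}
AG (p ∧ (p ∧ ¬a)): greatest fixpoint, start Z0 = {1}, keep only states in Sat with every successor in Z. Already a fixed point.
Sat(AG (p ∧ (p ∧ ¬a))) = {1}
|Sat(AG (p ∧ (p ∧ ¬a)))| = |{1}| = 1.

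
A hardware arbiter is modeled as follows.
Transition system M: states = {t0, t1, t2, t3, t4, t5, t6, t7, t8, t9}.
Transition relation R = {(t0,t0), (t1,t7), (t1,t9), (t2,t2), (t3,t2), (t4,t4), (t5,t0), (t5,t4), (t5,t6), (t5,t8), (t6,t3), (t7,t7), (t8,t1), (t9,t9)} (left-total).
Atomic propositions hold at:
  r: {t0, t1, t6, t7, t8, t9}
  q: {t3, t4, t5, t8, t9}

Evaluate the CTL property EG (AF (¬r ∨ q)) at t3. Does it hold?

Yes

Sat(¬r) = {t2, t3, t4, t5}
Sat(¬r ∨ q) = {t2, t3, t4, t5, t8, t9}
AF (¬r ∨ q): least fixpoint, start Z0 = {t2, t3, t4, t5, t8, t9}, add states with every successor in Z. Z1 = {t2, t3, t4, t5, t6, t8, t9}; fixed.
Sat(AF (¬r ∨ q)) = {t2, t3, t4, t5, t6, t8, t9}
EG (AF (¬r ∨ q)): greatest fixpoint, start Z0 = {t2, t3, t4, t5, t6, t8, t9}, keep only states in Sat with some successor in Z. Z1 = {t2, t3, t4, t5, t6, t9}; fixed.
Sat(EG (AF (¬r ∨ q))) = {t2, t3, t4, t5, t6, t9}
t3 ∈ Sat(EG (AF (¬r ∨ q))) = {t2, t3, t4, t5, t6, t9}, so the formula holds at t3.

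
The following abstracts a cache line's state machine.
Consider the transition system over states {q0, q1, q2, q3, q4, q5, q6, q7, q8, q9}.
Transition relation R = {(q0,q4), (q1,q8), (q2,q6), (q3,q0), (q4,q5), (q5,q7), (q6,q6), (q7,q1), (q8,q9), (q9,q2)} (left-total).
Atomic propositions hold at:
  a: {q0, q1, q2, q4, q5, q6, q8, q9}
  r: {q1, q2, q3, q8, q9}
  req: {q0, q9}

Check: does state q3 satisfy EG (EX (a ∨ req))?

Sat(a ∨ req) = {q0, q1, q2, q4, q5, q6, q8, q9}
Sat(EX (a ∨ req)) = {s : some successor in {q0, q1, q2, q4, q5, q6, q8, q9}} = {q0, q1, q2, q3, q4, q6, q7, q8, q9}
EG (EX (a ∨ req)): greatest fixpoint, start Z0 = {q0, q1, q2, q3, q4, q6, q7, q8, q9}, keep only states in Sat with some successor in Z. Z1 = {q0, q1, q2, q3, q6, q7, q8, q9}; Z2 = {q1, q2, q3, q6, q7, q8, q9}; Z3 = {q1, q2, q6, q7, q8, q9}; fixed.
Sat(EG (EX (a ∨ req))) = {q1, q2, q6, q7, q8, q9}
q3 ∉ Sat(EG (EX (a ∨ req))) = {q1, q2, q6, q7, q8, q9}, so the formula does not hold at q3.

No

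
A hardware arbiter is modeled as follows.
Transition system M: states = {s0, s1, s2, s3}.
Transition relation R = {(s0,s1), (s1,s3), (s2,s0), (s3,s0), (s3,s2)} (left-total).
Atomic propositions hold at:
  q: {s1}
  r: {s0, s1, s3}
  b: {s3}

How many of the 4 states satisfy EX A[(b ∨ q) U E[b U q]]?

1

Sat(b ∨ q) = {s1, s3}
E[b U q]: least fixpoint, start Z0 = Sat(q) = {s1}, add states in Sat(b) with some successor in Z. Already a fixed point.
Sat(E[b U q]) = {s1}
A[(b ∨ q) U E[b U q]]: least fixpoint, start Z0 = Sat(E[b U q]) = {s1}, add states in Sat(b ∨ q) with every successor in Z. Already a fixed point.
Sat(A[(b ∨ q) U E[b U q]]) = {s1}
Sat(EX A[(b ∨ q) U E[b U q]]) = {s : some successor in {s1}} = {s0}
|Sat(EX A[(b ∨ q) U E[b U q]])| = |{s0}| = 1.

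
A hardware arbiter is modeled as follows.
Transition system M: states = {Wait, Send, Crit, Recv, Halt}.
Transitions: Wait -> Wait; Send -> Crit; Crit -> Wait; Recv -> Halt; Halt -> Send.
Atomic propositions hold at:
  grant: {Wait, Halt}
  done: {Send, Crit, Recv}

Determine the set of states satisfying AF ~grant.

{Send, Crit, Recv, Halt}

Sat(~grant) = {Send, Crit, Recv}
AF ~grant: least fixpoint, start Z0 = {Send, Crit, Recv}, add states with every successor in Z. Z1 = {Send, Crit, Recv, Halt}; fixed.
Sat(AF ~grant) = {Send, Crit, Recv, Halt}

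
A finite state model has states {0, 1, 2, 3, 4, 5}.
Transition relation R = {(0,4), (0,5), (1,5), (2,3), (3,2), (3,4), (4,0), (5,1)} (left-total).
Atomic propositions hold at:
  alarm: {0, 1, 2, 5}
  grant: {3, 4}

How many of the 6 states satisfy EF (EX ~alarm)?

4

Sat(~alarm) = {3, 4}
Sat(EX ~alarm) = {s : some successor in {3, 4}} = {0, 2, 3}
EF (EX ~alarm): least fixpoint, start Z0 = {0, 2, 3}, add states with some successor in Z. Z1 = {0, 2, 3, 4}; fixed.
Sat(EF (EX ~alarm)) = {0, 2, 3, 4}
|Sat(EF (EX ~alarm))| = |{0, 2, 3, 4}| = 4.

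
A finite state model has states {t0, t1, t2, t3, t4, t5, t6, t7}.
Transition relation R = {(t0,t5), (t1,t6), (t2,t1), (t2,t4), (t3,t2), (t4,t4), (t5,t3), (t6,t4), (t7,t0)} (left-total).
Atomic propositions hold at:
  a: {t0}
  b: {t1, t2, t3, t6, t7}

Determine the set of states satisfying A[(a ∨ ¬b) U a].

{t0}

Sat(¬b) = {t0, t4, t5}
Sat(a ∨ ¬b) = {t0, t4, t5}
A[(a ∨ ¬b) U a]: least fixpoint, start Z0 = Sat(a) = {t0}, add states in Sat(a ∨ ¬b) with every successor in Z. Already a fixed point.
Sat(A[(a ∨ ¬b) U a]) = {t0}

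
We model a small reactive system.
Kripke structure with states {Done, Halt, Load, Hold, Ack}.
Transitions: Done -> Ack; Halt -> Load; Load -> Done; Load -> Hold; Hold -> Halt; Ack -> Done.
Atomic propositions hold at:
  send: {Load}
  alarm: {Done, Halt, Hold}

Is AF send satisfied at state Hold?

AF send: least fixpoint, start Z0 = {Load}, add states with every successor in Z. Z1 = {Halt, Load}; Z2 = {Halt, Load, Hold}; fixed.
Sat(AF send) = {Halt, Load, Hold}
Hold ∈ Sat(AF send) = {Halt, Load, Hold}, so the formula holds at Hold.

Yes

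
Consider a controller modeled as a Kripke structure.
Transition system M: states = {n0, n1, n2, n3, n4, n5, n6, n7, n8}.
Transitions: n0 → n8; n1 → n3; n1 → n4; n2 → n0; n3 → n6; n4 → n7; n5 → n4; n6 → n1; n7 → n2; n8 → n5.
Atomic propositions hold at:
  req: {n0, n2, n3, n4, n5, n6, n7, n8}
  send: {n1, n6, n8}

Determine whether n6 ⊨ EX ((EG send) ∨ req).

EG send: greatest fixpoint, start Z0 = {n1, n6, n8}, keep only states in Sat with some successor in Z. Z1 = {n6}; Z2 = ∅; fixed.
Sat(EG send) = ∅
Sat((EG send) ∨ req) = {n0, n2, n3, n4, n5, n6, n7, n8}
Sat(EX ((EG send) ∨ req)) = {s : some successor in {n0, n2, n3, n4, n5, n6, n7, n8}} = {n0, n1, n2, n3, n4, n5, n7, n8}
n6 ∉ Sat(EX ((EG send) ∨ req)) = {n0, n1, n2, n3, n4, n5, n7, n8}, so the formula does not hold at n6.

No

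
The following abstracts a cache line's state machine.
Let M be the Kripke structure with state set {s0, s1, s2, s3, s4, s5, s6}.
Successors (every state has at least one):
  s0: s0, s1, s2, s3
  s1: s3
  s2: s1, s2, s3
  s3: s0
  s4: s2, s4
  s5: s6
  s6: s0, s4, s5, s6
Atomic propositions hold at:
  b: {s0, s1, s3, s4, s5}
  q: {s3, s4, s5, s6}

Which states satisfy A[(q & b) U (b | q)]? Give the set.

Sat(q & b) = {s3, s4, s5}
Sat(b | q) = {s0, s1, s3, s4, s5, s6}
A[(q & b) U (b | q)]: least fixpoint, start Z0 = Sat((b | q)) = {s0, s1, s3, s4, s5, s6}, add states in Sat(q & b) with every successor in Z. Already a fixed point.
Sat(A[(q & b) U (b | q)]) = {s0, s1, s3, s4, s5, s6}

{s0, s1, s3, s4, s5, s6}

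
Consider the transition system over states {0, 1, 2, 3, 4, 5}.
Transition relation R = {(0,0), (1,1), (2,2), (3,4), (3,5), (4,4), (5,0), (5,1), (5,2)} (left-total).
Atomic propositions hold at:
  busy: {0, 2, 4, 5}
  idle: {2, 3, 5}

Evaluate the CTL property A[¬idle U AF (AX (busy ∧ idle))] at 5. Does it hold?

No

Sat(¬idle) = {0, 1, 4}
Sat(busy ∧ idle) = {2, 5}
Sat(AX (busy ∧ idle)) = {s : every successor in {2, 5}} = {2}
AF (AX (busy ∧ idle)): least fixpoint, start Z0 = {2}, add states with every successor in Z. Already a fixed point.
Sat(AF (AX (busy ∧ idle))) = {2}
A[¬idle U AF (AX (busy ∧ idle))]: least fixpoint, start Z0 = Sat(AF (AX (busy ∧ idle))) = {2}, add states in Sat(¬idle) with every successor in Z. Already a fixed point.
Sat(A[¬idle U AF (AX (busy ∧ idle))]) = {2}
5 ∉ Sat(A[¬idle U AF (AX (busy ∧ idle))]) = {2}, so the formula does not hold at 5.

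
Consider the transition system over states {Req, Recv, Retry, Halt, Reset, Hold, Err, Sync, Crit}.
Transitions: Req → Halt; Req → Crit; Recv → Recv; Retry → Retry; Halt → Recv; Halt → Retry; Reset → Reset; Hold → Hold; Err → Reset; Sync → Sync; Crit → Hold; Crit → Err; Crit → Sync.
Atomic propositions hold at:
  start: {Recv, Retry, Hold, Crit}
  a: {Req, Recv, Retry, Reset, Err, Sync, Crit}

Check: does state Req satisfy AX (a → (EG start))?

EG start: greatest fixpoint, start Z0 = {Recv, Retry, Hold, Crit}, keep only states in Sat with some successor in Z. Already a fixed point.
Sat(EG start) = {Recv, Retry, Hold, Crit}
Sat(a → (EG start)) = {Recv, Retry, Halt, Hold, Crit}
Sat(AX (a → (EG start))) = {s : every successor in {Recv, Retry, Halt, Hold, Crit}} = {Req, Recv, Retry, Halt, Hold}
Req ∈ Sat(AX (a → (EG start))) = {Req, Recv, Retry, Halt, Hold}, so the formula holds at Req.

Yes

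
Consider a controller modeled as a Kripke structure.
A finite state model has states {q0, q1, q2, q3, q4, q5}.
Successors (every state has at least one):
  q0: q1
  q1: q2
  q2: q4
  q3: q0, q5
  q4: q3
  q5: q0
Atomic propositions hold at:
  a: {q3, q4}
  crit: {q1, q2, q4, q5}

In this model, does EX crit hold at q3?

Sat(EX crit) = {s : some successor in {q1, q2, q4, q5}} = {q0, q1, q2, q3}
q3 ∈ Sat(EX crit) = {q0, q1, q2, q3}, so the formula holds at q3.

Yes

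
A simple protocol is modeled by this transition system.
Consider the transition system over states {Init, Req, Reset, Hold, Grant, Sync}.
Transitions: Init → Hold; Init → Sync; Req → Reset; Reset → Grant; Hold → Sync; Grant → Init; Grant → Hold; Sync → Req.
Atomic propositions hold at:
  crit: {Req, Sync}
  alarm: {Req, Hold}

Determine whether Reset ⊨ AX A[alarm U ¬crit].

Sat(¬crit) = {Init, Reset, Hold, Grant}
A[alarm U ¬crit]: least fixpoint, start Z0 = Sat(¬crit) = {Init, Reset, Hold, Grant}, add states in Sat(alarm) with every successor in Z. Z1 = {Init, Req, Reset, Hold, Grant}; fixed.
Sat(A[alarm U ¬crit]) = {Init, Req, Reset, Hold, Grant}
Sat(AX A[alarm U ¬crit]) = {s : every successor in {Init, Req, Reset, Hold, Grant}} = {Req, Reset, Grant, Sync}
Reset ∈ Sat(AX A[alarm U ¬crit]) = {Req, Reset, Grant, Sync}, so the formula holds at Reset.

Yes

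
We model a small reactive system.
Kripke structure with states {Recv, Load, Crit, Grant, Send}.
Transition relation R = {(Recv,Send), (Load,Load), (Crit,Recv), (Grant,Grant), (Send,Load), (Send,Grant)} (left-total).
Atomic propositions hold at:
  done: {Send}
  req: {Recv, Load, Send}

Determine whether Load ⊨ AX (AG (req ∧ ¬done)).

Yes

Sat(¬done) = {Recv, Load, Crit, Grant}
Sat(req ∧ ¬done) = {Recv, Load}
AG (req ∧ ¬done): greatest fixpoint, start Z0 = {Recv, Load}, keep only states in Sat with every successor in Z. Z1 = {Load}; fixed.
Sat(AG (req ∧ ¬done)) = {Load}
Sat(AX (AG (req ∧ ¬done))) = {s : every successor in {Load}} = {Load}
Load ∈ Sat(AX (AG (req ∧ ¬done))) = {Load}, so the formula holds at Load.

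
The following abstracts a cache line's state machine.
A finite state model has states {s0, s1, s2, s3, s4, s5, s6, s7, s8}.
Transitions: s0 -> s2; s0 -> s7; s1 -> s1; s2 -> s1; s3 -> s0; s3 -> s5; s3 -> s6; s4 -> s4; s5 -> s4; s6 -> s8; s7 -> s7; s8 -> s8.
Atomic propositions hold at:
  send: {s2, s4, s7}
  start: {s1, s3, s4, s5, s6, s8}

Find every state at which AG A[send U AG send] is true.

AG send: greatest fixpoint, start Z0 = {s2, s4, s7}, keep only states in Sat with every successor in Z. Z1 = {s4, s7}; fixed.
Sat(AG send) = {s4, s7}
A[send U AG send]: least fixpoint, start Z0 = Sat(AG send) = {s4, s7}, add states in Sat(send) with every successor in Z. Already a fixed point.
Sat(A[send U AG send]) = {s4, s7}
AG A[send U AG send]: greatest fixpoint, start Z0 = {s4, s7}, keep only states in Sat with every successor in Z. Already a fixed point.
Sat(AG A[send U AG send]) = {s4, s7}

{s4, s7}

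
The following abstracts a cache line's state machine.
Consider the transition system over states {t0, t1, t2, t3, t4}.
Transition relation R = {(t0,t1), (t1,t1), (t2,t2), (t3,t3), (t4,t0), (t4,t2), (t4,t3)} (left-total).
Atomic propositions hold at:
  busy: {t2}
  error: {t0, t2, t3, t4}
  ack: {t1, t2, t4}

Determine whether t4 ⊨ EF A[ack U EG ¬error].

Sat(¬error) = {t1}
EG ¬error: greatest fixpoint, start Z0 = {t1}, keep only states in Sat with some successor in Z. Already a fixed point.
Sat(EG ¬error) = {t1}
A[ack U EG ¬error]: least fixpoint, start Z0 = Sat(EG ¬error) = {t1}, add states in Sat(ack) with every successor in Z. Already a fixed point.
Sat(A[ack U EG ¬error]) = {t1}
EF A[ack U EG ¬error]: least fixpoint, start Z0 = {t1}, add states with some successor in Z. Z1 = {t0, t1}; Z2 = {t0, t1, t4}; fixed.
Sat(EF A[ack U EG ¬error]) = {t0, t1, t4}
t4 ∈ Sat(EF A[ack U EG ¬error]) = {t0, t1, t4}, so the formula holds at t4.

Yes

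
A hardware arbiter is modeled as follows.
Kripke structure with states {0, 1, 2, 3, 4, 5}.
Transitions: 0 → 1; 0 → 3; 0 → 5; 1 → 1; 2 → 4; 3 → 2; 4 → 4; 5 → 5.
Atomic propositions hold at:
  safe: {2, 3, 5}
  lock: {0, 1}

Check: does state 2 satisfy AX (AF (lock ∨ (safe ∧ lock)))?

Sat(safe ∧ lock) = ∅
Sat(lock ∨ (safe ∧ lock)) = {0, 1}
AF (lock ∨ (safe ∧ lock)): least fixpoint, start Z0 = {0, 1}, add states with every successor in Z. Already a fixed point.
Sat(AF (lock ∨ (safe ∧ lock))) = {0, 1}
Sat(AX (AF (lock ∨ (safe ∧ lock)))) = {s : every successor in {0, 1}} = {1}
2 ∉ Sat(AX (AF (lock ∨ (safe ∧ lock)))) = {1}, so the formula does not hold at 2.

No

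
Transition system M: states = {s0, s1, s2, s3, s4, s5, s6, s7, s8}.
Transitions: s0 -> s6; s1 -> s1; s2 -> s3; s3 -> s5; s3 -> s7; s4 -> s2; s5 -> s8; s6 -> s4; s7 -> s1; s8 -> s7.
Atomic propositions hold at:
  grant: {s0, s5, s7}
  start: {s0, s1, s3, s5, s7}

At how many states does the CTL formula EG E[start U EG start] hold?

3

EG start: greatest fixpoint, start Z0 = {s0, s1, s3, s5, s7}, keep only states in Sat with some successor in Z. Z1 = {s1, s3, s7}; fixed.
Sat(EG start) = {s1, s3, s7}
E[start U EG start]: least fixpoint, start Z0 = Sat(EG start) = {s1, s3, s7}, add states in Sat(start) with some successor in Z. Already a fixed point.
Sat(E[start U EG start]) = {s1, s3, s7}
EG E[start U EG start]: greatest fixpoint, start Z0 = {s1, s3, s7}, keep only states in Sat with some successor in Z. Already a fixed point.
Sat(EG E[start U EG start]) = {s1, s3, s7}
|Sat(EG E[start U EG start])| = |{s1, s3, s7}| = 3.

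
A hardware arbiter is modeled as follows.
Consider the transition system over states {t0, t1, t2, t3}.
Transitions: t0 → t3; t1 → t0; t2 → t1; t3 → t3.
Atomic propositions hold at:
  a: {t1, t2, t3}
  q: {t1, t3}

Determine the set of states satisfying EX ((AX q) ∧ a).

Sat(AX q) = {s : every successor in {t1, t3}} = {t0, t2, t3}
Sat((AX q) ∧ a) = {t2, t3}
Sat(EX ((AX q) ∧ a)) = {s : some successor in {t2, t3}} = {t0, t3}

{t0, t3}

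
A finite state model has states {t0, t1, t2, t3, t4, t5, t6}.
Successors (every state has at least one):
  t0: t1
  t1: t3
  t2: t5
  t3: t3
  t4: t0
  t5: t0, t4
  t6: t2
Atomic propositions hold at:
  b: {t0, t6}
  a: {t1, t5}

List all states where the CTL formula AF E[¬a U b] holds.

{t0, t2, t4, t5, t6}

Sat(¬a) = {t0, t2, t3, t4, t6}
E[¬a U b]: least fixpoint, start Z0 = Sat(b) = {t0, t6}, add states in Sat(¬a) with some successor in Z. Z1 = {t0, t4, t6}; fixed.
Sat(E[¬a U b]) = {t0, t4, t6}
AF E[¬a U b]: least fixpoint, start Z0 = {t0, t4, t6}, add states with every successor in Z. Z1 = {t0, t4, t5, t6}; Z2 = {t0, t2, t4, t5, t6}; fixed.
Sat(AF E[¬a U b]) = {t0, t2, t4, t5, t6}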